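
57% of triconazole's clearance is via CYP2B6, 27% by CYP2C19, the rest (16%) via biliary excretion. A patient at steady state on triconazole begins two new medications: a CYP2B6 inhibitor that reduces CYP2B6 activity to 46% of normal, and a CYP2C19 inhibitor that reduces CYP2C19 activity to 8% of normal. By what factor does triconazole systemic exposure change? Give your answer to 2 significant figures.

The CYP2B6 pathway (57% of clearance) is reduced to 0.46× activity: 0.57 × 0.46 = 0.2622.
The CYP2C19 pathway (27% of clearance) drops to 0.08× activity: 0.27 × 0.08 = 0.0216.
The remaining 16% of clearance is unaffected.
CL_new/CL_old = 0.2622 + 0.0216 + 0.16 = 0.4438.
Systemic exposure ∝ 1/CL: fold-change = 1 / 0.4438 = 2.3.

2.3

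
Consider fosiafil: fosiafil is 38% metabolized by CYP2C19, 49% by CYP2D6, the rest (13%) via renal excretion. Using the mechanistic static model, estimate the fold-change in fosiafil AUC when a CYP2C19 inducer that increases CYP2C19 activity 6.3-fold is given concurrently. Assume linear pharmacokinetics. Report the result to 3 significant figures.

The CYP2C19 pathway (38% of clearance) rises to 6.3× activity: 0.38 × 6.3 = 2.394.
CYP2D6 (49%) and the residual 13% are unaffected.
CL_new/CL_old = 2.394 + 0.49 + 0.13 = 3.014.
AUC is inversely proportional to clearance, so the fold-change is 1 / 3.014 = 0.332.

0.332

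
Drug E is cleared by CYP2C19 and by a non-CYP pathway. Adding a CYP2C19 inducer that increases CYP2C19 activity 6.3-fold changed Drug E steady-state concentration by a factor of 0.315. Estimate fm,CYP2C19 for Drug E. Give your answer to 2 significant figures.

Call the CYP2C19 fraction fm. After the interaction, CL_new/CL_old = fm × 6.3 + (1 − fm).
Steady-state concentration ratio = 1 / (new CL fraction), so new CL fraction = 1 / 0.315 = 3.175.
fm × 6.3 + 1 − fm = 3.175  ⇒  fm × (6.3 − 1) = 2.175  ⇒  fm = 0.41.

0.41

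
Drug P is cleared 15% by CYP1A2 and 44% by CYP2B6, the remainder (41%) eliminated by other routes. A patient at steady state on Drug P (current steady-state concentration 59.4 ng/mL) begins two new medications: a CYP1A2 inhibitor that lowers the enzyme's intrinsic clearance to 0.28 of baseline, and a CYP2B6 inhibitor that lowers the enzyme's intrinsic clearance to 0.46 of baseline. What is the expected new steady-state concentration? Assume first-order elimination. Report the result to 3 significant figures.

The CYP1A2 pathway (15% of clearance) falls to 0.28× activity: 0.15 × 0.28 = 0.042.
The CYP2B6 pathway (44% of clearance) drops to 0.46× activity: 0.44 × 0.46 = 0.2024.
Non-CYP routes (41%) are unchanged.
Relative clearance = 0.042 + 0.2024 + 0.41 = 0.6544.
Dividing the baseline by the relative clearance: 59.4 / 0.6544 = 90.8 ng/mL.

90.8 ng/mL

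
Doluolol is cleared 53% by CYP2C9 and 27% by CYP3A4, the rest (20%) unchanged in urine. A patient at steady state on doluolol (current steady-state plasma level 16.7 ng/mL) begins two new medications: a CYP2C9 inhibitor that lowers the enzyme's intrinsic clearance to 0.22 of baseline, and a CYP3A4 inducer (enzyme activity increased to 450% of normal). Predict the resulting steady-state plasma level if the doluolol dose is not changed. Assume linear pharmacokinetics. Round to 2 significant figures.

11 ng/mL

CYP2C9: 0.53 × 0.22 = 0.1166
CYP3A4: 0.27 × 4.5 = 1.215
Other: 0.2 (unchanged)
New clearance relative to baseline: 0.1166 + 1.215 + 0.2 = 1.5316.
Dividing the baseline by the relative clearance: 16.7 / 1.5316 = 11 ng/mL.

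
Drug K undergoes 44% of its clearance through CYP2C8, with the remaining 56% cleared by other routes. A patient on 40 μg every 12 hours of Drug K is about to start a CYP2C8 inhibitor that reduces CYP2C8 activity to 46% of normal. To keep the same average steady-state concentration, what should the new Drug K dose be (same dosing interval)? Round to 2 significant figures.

30 μg

The CYP2C8 pathway (44% of clearance) drops to 0.46× activity: 0.44 × 0.46 = 0.2024.
The remaining 56% of clearance is unaffected.
Relative clearance = 0.2024 + 0.56 = 0.7624.
To maintain the same steady-state level, dose must scale with clearance: new dose = 40 × 0.7624 = 30 μg.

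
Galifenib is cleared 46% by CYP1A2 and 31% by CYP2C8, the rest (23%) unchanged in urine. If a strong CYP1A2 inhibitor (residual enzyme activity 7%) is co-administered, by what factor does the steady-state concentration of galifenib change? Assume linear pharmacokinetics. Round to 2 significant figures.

The CYP1A2 pathway (46% of clearance) is reduced to 0.07× activity: 0.46 × 0.07 = 0.0322.
CYP2C8 (31%) and the residual 23% are unaffected.
Relative clearance = 0.0322 + 0.31 + 0.23 = 0.5722.
Steady-state concentration is inversely proportional to clearance, so the fold-change is 1 / 0.5722 = 1.7.

1.7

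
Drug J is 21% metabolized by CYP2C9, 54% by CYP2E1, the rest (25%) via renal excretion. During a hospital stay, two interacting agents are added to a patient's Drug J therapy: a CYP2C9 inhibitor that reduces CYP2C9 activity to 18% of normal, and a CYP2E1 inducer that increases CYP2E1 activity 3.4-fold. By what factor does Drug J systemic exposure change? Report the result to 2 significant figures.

CYP2C9: 0.21 × 0.18 = 0.0378
CYP2E1: 0.54 × 3.4 = 1.836
Other: 0.25 (unchanged)
CL_new/CL_old = 0.0378 + 1.836 + 0.25 = 2.1238.
Systemic exposure ∝ 1/CL: fold-change = 1 / 2.1238 = 0.47.

0.47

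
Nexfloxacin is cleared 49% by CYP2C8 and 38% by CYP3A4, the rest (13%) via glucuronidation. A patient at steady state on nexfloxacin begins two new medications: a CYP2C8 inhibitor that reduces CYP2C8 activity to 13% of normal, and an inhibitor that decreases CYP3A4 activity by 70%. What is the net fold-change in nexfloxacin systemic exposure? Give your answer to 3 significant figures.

3.25

The CYP2C8 pathway (49% of clearance) drops to 0.13× activity: 0.49 × 0.13 = 0.0637.
The CYP3A4 pathway (38% of clearance) falls to 0.3× activity: 0.38 × 0.3 = 0.114.
Non-CYP routes (13%) are unchanged.
Relative clearance = 0.0637 + 0.114 + 0.13 = 0.3077.
Systemic exposure ∝ 1/CL: fold-change = 1 / 0.3077 = 3.25.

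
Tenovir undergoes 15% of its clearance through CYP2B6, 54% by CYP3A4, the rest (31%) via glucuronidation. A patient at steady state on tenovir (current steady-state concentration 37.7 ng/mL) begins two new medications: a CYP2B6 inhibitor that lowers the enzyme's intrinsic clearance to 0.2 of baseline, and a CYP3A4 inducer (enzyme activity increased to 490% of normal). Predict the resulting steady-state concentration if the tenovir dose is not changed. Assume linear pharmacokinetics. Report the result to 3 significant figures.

12.6 ng/mL

The CYP2B6 pathway (15% of clearance) drops to 0.2× activity: 0.15 × 0.2 = 0.03.
The CYP3A4 pathway (54% of clearance) increases to 4.9× activity: 0.54 × 4.9 = 2.646.
Non-CYP routes (31%) are unchanged.
New clearance relative to baseline: 0.03 + 2.646 + 0.31 = 2.986.
Steady-state concentration ∝ 1/CL: new value = 37.7 / 2.986 = 12.6 ng/mL.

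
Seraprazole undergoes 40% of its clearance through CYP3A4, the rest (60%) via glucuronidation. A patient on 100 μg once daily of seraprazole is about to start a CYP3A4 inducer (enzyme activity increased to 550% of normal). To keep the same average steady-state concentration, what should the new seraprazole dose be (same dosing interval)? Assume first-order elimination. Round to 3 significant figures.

280 μg

The CYP3A4 pathway (40% of clearance) increases to 5.5× activity: 0.4 × 5.5 = 2.2.
The remaining 60% of clearance is unaffected.
New clearance relative to baseline: 2.2 + 0.6 = 2.8.
To maintain the same steady-state level, dose must scale with clearance: new dose = 100 × 2.8 = 280 μg.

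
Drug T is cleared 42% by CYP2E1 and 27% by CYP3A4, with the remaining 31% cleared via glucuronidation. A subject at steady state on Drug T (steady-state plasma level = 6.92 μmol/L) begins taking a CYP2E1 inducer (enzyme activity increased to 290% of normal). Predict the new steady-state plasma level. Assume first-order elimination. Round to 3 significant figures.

The CYP2E1 pathway (42% of clearance) rises to 2.9× activity: 0.42 × 2.9 = 1.218.
CYP3A4 (27%) and the residual 31% are unaffected.
CL_new/CL_old = 1.218 + 0.27 + 0.31 = 1.798.
With dosing unchanged, steady-state plasma level scales as 1/CL: 6.92 / 1.798 = 3.85 μmol/L.

3.85 μmol/L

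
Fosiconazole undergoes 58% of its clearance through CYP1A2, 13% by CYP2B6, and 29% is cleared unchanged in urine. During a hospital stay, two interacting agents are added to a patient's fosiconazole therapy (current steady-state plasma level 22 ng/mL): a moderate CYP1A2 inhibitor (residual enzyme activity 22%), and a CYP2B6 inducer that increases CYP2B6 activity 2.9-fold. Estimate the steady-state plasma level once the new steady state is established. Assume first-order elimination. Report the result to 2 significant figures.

CYP1A2: 0.58 × 0.22 = 0.1276
CYP2B6: 0.13 × 2.9 = 0.377
Other: 0.29 (unchanged)
CL_new/CL_old = 0.1276 + 0.377 + 0.29 = 0.7946.
Steady-state plasma level ∝ 1/CL: new value = 22 / 0.7946 = 28 ng/mL.

28 ng/mL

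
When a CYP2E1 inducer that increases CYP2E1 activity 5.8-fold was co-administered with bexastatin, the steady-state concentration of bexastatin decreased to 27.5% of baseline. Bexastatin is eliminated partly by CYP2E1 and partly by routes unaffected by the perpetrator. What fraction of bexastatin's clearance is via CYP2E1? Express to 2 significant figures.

0.55

CL'/CL = 1 / 0.275 = 3.636
5.8·fm + (1 − fm) = 3.636
fm = (3.636 − 1) / (5.8 − 1) = 0.55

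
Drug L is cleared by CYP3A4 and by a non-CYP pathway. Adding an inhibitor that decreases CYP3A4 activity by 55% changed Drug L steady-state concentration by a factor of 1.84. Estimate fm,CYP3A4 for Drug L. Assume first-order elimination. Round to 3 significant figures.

0.830

Call the CYP3A4 fraction fm. After the interaction, CL_new/CL_old = fm × 0.45 + (1 − fm).
Steady-state concentration ratio = 1 / (new CL fraction), so new CL fraction = 1 / 1.84 = 0.5435.
fm × 0.45 + 1 − fm = 0.5435  ⇒  fm × (0.45 − 1) = −0.4565  ⇒  fm = 0.830.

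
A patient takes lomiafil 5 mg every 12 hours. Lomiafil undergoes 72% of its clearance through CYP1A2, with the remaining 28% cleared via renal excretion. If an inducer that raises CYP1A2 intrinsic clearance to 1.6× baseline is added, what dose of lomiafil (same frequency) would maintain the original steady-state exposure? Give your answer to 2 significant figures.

The CYP1A2 pathway (72% of clearance) rises to 1.6× activity: 0.72 × 1.6 = 1.152.
Non-CYP routes (28%) are unchanged.
New clearance relative to baseline: 1.152 + 0.28 = 1.432.
Exposure is unchanged when dose changes in proportion to clearance. New dose = 5 mg × 1.432 = 7.2 mg.

7.2 mg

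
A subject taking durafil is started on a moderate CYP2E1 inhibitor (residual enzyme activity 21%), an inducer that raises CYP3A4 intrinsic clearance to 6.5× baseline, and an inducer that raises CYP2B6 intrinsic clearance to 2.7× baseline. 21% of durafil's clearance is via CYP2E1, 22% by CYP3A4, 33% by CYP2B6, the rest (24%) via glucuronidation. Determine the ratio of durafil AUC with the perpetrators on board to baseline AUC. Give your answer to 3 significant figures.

0.384

CYP2E1: 0.21 × 0.21 = 0.0441
CYP3A4: 0.22 × 6.5 = 1.43
CYP2B6: 0.33 × 2.7 = 0.891
Other: 0.24 (unchanged)
Relative clearance = 0.0441 + 1.43 + 0.891 + 0.24 = 2.6051.
Because AUC varies inversely with clearance, the combined effect is 1 / 2.6051 = 0.384.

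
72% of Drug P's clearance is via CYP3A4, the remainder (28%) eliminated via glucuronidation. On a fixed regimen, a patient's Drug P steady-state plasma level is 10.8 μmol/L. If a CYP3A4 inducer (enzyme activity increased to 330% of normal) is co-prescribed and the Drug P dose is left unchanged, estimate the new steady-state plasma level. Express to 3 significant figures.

4.07 μmol/L

The CYP3A4 pathway (72% of clearance) rises to 3.3× activity: 0.72 × 3.3 = 2.376.
The remaining 28% of clearance is unaffected.
Relative clearance = 2.376 + 0.28 = 2.656.
With dosing unchanged, steady-state plasma level scales as 1/CL: 10.8 / 2.656 = 4.07 μmol/L.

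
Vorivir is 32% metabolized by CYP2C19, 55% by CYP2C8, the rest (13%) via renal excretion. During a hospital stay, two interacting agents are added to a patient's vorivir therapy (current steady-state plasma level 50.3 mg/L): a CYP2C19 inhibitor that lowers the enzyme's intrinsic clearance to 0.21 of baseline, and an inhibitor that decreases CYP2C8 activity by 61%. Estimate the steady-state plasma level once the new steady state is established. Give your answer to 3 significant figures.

122 mg/L

The CYP2C19 pathway (32% of clearance) is reduced to 0.21× activity: 0.32 × 0.21 = 0.0672.
The CYP2C8 pathway (55% of clearance) drops to 0.39× activity: 0.55 × 0.39 = 0.2145.
Non-CYP routes (13%) are unchanged.
Relative clearance = 0.0672 + 0.2145 + 0.13 = 0.4117.
New steady-state plasma level = 50.3 / 0.4117 = 122 mg/L (concentration scales inversely with clearance).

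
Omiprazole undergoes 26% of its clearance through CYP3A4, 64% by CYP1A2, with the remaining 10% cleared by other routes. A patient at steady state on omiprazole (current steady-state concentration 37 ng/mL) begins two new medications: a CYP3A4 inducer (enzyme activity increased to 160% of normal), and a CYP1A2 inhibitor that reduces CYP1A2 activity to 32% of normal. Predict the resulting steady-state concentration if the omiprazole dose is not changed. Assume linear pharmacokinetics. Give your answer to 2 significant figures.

CYP3A4: 0.26 × 1.6 = 0.416
CYP1A2: 0.64 × 0.32 = 0.2048
Other: 0.1 (unchanged)
Relative clearance = 0.416 + 0.2048 + 0.1 = 0.7208.
New steady-state concentration = 37 / 0.7208 = 51 ng/mL (concentration scales inversely with clearance).

51 ng/mL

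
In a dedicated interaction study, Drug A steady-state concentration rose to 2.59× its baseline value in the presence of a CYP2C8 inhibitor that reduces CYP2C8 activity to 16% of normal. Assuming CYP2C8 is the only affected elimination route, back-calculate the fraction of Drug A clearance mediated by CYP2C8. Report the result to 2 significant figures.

Let x = fm,CYP2C8. Because steady-state concentration ∝ 1/CL, relative clearance fell to 1/2.59 = 0.3861.
Only the CYP2C8 route changed, so 0.3861 = x·0.16 + (1 − x), giving x = 0.73.

0.73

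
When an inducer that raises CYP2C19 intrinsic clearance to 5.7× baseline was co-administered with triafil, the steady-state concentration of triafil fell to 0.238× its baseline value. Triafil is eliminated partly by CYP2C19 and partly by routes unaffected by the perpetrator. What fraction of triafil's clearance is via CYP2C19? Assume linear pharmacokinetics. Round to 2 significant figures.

CL'/CL = 1 / 0.238 = 4.202
5.7·fm + (1 − fm) = 4.202
fm = (4.202 − 1) / (5.7 − 1) = 0.68

0.68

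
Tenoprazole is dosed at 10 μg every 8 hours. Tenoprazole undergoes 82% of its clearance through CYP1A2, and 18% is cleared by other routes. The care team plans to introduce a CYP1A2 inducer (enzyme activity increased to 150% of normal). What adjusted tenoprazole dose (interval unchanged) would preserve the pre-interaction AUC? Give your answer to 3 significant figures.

CYP1A2: 0.82 × 1.5 = 1.23
Other: 0.18 (unchanged)
CL_new/CL_old = 1.23 + 0.18 = 1.41.
To maintain the same steady-state level, dose must scale with clearance: new dose = 10 × 1.41 = 14.1 μg.

14.1 μg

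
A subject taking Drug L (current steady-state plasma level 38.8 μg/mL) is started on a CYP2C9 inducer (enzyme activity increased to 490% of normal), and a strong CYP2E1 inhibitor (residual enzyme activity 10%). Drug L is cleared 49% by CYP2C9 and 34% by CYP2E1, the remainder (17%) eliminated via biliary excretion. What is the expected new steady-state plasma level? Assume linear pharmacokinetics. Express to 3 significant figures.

CYP2C9: 0.49 × 4.9 = 2.401
CYP2E1: 0.34 × 0.1 = 0.034
Other: 0.17 (unchanged)
CL_new/CL_old = 2.401 + 0.034 + 0.17 = 2.605.
Dividing the baseline by the relative clearance: 38.8 / 2.605 = 14.9 μg/mL.

14.9 μg/mL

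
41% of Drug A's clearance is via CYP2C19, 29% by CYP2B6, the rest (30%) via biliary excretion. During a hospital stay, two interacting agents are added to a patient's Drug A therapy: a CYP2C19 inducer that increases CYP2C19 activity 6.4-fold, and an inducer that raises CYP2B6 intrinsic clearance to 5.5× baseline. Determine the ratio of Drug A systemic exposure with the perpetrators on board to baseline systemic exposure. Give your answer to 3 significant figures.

0.221

The CYP2C19 pathway (41% of clearance) is boosted to 6.4× activity: 0.41 × 6.4 = 2.624.
The CYP2B6 pathway (29% of clearance) rises to 5.5× activity: 0.29 × 5.5 = 1.595.
The remaining 30% of clearance is unaffected.
Relative clearance = 2.624 + 1.595 + 0.3 = 4.519.
Net systemic exposure ratio = 1 / 4.519 = 0.221.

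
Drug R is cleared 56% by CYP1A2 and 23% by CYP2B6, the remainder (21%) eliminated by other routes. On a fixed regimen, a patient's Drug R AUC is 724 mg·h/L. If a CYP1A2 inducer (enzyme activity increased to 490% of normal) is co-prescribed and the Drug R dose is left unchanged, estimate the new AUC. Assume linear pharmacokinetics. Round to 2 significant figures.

The CYP1A2 pathway (56% of clearance) rises to 4.9× activity: 0.56 × 4.9 = 2.744.
CYP2B6 (23%) and the residual 21% are unaffected.
CL_new/CL_old = 2.744 + 0.23 + 0.21 = 3.184.
AUC ∝ 1/CL, so new value = 724 / 3.184 = 2.3 × 10² mg·h/L.

2.3 × 10² mg·h/L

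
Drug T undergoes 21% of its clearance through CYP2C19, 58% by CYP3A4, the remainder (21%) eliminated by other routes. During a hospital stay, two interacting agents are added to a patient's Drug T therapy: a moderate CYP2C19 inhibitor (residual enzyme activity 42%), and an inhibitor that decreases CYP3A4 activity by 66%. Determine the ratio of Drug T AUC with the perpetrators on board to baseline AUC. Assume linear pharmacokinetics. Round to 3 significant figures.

The CYP2C19 pathway (21% of clearance) drops to 0.42× activity: 0.21 × 0.42 = 0.0882.
The CYP3A4 pathway (58% of clearance) falls to 0.34× activity: 0.58 × 0.34 = 0.1972.
The remaining 21% of clearance is unaffected.
CL_new/CL_old = 0.0882 + 0.1972 + 0.21 = 0.4954.
AUC ∝ 1/CL: fold-change = 1 / 0.4954 = 2.02.

2.02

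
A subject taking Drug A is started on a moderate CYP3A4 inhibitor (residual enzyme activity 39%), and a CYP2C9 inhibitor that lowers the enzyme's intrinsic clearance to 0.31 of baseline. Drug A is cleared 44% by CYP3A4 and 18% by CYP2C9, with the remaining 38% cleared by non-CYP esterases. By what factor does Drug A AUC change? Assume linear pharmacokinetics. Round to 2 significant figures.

1.6

The CYP3A4 pathway (44% of clearance) is reduced to 0.39× activity: 0.44 × 0.39 = 0.1716.
The CYP2C9 pathway (18% of clearance) falls to 0.31× activity: 0.18 × 0.31 = 0.0558.
The remaining 38% of clearance is unaffected.
CL_new/CL_old = 0.1716 + 0.0558 + 0.38 = 0.6074.
Because AUC varies inversely with clearance, the combined effect is 1 / 0.6074 = 1.6.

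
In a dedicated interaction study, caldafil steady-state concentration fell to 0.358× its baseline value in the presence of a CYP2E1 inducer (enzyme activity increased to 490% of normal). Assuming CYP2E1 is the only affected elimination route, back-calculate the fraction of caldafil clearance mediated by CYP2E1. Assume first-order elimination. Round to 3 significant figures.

0.460

Let x = fm,CYP2E1. Because steady-state concentration ∝ 1/CL, relative clearance rose to 1/0.358 = 2.793.
Only the CYP2E1 route changed, so 2.793 = x·4.9 + (1 − x), giving x = 0.460.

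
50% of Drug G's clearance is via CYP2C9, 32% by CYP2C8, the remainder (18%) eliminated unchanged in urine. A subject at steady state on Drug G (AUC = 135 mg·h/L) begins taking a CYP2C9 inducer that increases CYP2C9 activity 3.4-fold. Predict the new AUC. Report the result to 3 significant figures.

61.4 mg·h/L

The CYP2C9 pathway (50% of clearance) rises to 3.4× activity: 0.5 × 3.4 = 1.7.
CYP2C8 (32%) and the residual 18% are unaffected.
New clearance relative to baseline: 1.7 + 0.32 + 0.18 = 2.2.
New AUC = baseline ÷ relative clearance = 135 / 2.2 = 61.4 mg·h/L.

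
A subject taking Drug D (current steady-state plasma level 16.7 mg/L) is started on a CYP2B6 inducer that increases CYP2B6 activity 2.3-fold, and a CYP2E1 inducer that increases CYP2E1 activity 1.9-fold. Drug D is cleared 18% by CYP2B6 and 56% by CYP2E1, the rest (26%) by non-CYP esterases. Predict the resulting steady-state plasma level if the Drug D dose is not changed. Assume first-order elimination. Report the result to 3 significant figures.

The CYP2B6 pathway (18% of clearance) increases to 2.3× activity: 0.18 × 2.3 = 0.414.
The CYP2E1 pathway (56% of clearance) rises to 1.9× activity: 0.56 × 1.9 = 1.064.
Non-CYP routes (26%) are unchanged.
New clearance relative to baseline: 0.414 + 1.064 + 0.26 = 1.738.
New steady-state plasma level = 16.7 / 1.738 = 9.61 mg/L (concentration scales inversely with clearance).

9.61 mg/L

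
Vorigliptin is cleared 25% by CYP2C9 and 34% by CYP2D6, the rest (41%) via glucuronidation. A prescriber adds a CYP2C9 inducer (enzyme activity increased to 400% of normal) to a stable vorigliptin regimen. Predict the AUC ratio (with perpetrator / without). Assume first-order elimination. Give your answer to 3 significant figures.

0.571

CYP2C9: 0.25 × 4 = 1
CYP2D6: 0.34 (unchanged)
Other: 0.41 (unchanged)
CL_new/CL_old = 1 + 0.34 + 0.41 = 1.75.
AUC is inversely proportional to clearance, so the fold-change is 1 / 1.75 = 0.571.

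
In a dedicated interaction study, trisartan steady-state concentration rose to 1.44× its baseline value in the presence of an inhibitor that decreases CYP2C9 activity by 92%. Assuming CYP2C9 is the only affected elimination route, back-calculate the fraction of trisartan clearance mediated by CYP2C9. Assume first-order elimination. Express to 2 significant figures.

Let x = fm,CYP2C9. Because steady-state concentration ∝ 1/CL, relative clearance fell to 1/1.44 = 0.6944.
Only the CYP2C9 route changed, so 0.6944 = x·0.08 + (1 − x), giving x = 0.33.

0.33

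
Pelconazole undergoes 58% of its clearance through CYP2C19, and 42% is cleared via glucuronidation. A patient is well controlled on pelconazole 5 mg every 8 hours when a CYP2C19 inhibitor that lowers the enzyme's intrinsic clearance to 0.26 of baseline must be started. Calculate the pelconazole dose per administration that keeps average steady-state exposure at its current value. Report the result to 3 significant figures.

CYP2C19: 0.58 × 0.26 = 0.1508
Other: 0.42 (unchanged)
New clearance relative to baseline: 0.1508 + 0.42 = 0.5708.
To maintain the same steady-state level, dose must scale with clearance: new dose = 5 × 0.5708 = 2.85 mg.

2.85 mg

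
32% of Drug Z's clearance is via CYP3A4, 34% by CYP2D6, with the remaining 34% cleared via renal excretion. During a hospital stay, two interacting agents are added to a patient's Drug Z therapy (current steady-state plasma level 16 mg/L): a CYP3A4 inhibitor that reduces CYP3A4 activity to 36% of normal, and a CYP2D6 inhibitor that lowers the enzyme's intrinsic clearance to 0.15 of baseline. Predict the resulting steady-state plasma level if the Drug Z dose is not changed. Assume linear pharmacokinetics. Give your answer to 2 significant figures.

CYP3A4: 0.32 × 0.36 = 0.1152
CYP2D6: 0.34 × 0.15 = 0.051
Other: 0.34 (unchanged)
New clearance relative to baseline: 0.1152 + 0.051 + 0.34 = 0.5062.
New steady-state plasma level = 16 / 0.5062 = 32 mg/L (concentration scales inversely with clearance).

32 mg/L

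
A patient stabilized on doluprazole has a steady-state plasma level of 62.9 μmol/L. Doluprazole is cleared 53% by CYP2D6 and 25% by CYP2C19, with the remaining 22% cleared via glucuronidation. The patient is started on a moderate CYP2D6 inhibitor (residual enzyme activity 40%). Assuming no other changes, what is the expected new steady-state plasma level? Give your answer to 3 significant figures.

92.2 μmol/L

The CYP2D6 pathway (53% of clearance) is reduced to 0.4× activity: 0.53 × 0.4 = 0.212.
CYP2C19 (25%) and the residual 22% are unaffected.
CL_new/CL_old = 0.212 + 0.25 + 0.22 = 0.682.
New steady-state plasma level = baseline ÷ relative clearance = 62.9 / 0.682 = 92.2 μmol/L.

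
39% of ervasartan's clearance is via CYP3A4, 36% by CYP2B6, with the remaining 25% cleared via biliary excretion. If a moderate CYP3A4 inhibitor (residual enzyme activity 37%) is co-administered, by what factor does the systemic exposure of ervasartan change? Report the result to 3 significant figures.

1.33

The CYP3A4 pathway (39% of clearance) drops to 0.37× activity: 0.39 × 0.37 = 0.1443.
CYP2B6 (36%) and the residual 25% are unaffected.
CL_new/CL_old = 0.1443 + 0.36 + 0.25 = 0.7543.
Since systemic exposure ∝ 1/CL, the ratio is 1 / 0.7543 = 1.33.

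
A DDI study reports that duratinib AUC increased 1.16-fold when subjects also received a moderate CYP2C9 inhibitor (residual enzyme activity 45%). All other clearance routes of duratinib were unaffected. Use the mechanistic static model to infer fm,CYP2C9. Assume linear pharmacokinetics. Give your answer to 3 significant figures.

CL'/CL = 1 / 1.16 = 0.8621
0.45·fm + (1 − fm) = 0.8621
fm = (0.8621 − 1) / (0.45 − 1) = 0.251

0.251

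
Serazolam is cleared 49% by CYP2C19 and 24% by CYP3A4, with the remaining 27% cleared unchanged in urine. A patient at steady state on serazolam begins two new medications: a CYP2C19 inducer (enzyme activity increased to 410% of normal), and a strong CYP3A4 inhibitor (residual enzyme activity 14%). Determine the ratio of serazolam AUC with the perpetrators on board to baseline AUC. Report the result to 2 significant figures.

The CYP2C19 pathway (49% of clearance) rises to 4.1× activity: 0.49 × 4.1 = 2.009.
The CYP3A4 pathway (24% of clearance) is reduced to 0.14× activity: 0.24 × 0.14 = 0.0336.
The remaining 27% of clearance is unaffected.
CL_new/CL_old = 2.009 + 0.0336 + 0.27 = 2.3126.
Because AUC varies inversely with clearance, the combined effect is 1 / 2.3126 = 0.43.

0.43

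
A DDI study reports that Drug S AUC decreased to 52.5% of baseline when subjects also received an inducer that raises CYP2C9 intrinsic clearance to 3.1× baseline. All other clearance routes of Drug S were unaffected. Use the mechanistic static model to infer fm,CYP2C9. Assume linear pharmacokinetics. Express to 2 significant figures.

CL'/CL = 1 / 0.525 = 1.905
3.1·fm + (1 − fm) = 1.905
fm = (1.905 − 1) / (3.1 − 1) = 0.43

0.43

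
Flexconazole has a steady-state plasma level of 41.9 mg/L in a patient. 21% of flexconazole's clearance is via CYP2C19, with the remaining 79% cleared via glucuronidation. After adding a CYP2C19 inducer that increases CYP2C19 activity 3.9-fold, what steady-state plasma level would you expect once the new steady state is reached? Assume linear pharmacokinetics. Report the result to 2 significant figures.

The CYP2C19 pathway (21% of clearance) increases to 3.9× activity: 0.21 × 3.9 = 0.819.
Non-CYP routes (79%) are unchanged.
Relative clearance = 0.819 + 0.79 = 1.609.
With dosing unchanged, steady-state plasma level scales as 1/CL: 41.9 / 1.609 = 26 mg/L.

26 mg/L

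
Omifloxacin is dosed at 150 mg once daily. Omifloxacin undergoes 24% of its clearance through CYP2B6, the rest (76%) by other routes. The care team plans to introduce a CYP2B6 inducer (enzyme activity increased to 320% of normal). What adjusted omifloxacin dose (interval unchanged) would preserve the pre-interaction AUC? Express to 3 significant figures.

229 mg

CYP2B6: 0.24 × 3.2 = 0.768
Other: 0.76 (unchanged)
CL_new/CL_old = 0.768 + 0.76 = 1.528.
Exposure is unchanged when dose changes in proportion to clearance. New dose = 150 mg × 1.528 = 229 mg.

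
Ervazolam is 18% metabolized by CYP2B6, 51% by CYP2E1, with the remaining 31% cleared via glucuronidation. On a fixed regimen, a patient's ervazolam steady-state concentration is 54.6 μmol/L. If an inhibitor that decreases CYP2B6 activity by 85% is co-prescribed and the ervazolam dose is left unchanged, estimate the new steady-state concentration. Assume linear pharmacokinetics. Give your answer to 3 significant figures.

The CYP2B6 pathway (18% of clearance) drops to 0.15× activity: 0.18 × 0.15 = 0.027.
CYP2E1 (51%) and the residual 31% are unaffected.
New clearance relative to baseline: 0.027 + 0.51 + 0.31 = 0.847.
Steady-state concentration ∝ 1/CL, so new value = 54.6 / 0.847 = 64.5 μmol/L.

64.5 μmol/L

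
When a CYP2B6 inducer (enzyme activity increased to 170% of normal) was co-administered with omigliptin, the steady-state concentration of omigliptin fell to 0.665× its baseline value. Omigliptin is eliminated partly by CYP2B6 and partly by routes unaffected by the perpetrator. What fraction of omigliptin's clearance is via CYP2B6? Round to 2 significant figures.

CL'/CL = 1 / 0.665 = 1.504
1.7·fm + (1 − fm) = 1.504
fm = (1.504 − 1) / (1.7 − 1) = 0.72

0.72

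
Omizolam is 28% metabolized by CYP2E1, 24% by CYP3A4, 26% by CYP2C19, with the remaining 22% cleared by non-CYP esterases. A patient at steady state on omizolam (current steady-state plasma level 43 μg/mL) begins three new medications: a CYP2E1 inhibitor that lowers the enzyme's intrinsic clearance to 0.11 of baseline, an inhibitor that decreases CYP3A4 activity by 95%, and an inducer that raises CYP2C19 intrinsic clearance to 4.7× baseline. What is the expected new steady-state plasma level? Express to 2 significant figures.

29 μg/mL

The CYP2E1 pathway (28% of clearance) drops to 0.11× activity: 0.28 × 0.11 = 0.0308.
The CYP3A4 pathway (24% of clearance) falls to 0.05× activity: 0.24 × 0.05 = 0.012.
The CYP2C19 pathway (26% of clearance) is boosted to 4.7× activity: 0.26 × 4.7 = 1.222.
The remaining 22% of clearance is unaffected.
Relative clearance = 0.0308 + 0.012 + 1.222 + 0.22 = 1.4848.
Dividing the baseline by the relative clearance: 43 / 1.4848 = 29 μg/mL.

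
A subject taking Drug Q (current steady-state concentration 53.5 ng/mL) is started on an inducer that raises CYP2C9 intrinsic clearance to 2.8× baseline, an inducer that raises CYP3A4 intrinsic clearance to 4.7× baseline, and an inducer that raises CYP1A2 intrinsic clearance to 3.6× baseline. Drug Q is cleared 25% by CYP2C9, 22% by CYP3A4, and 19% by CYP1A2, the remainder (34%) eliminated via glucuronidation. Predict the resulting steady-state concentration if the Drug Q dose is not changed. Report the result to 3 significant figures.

19.4 ng/mL

CYP2C9: 0.25 × 2.8 = 0.7
CYP3A4: 0.22 × 4.7 = 1.034
CYP1A2: 0.19 × 3.6 = 0.684
Other: 0.34 (unchanged)
CL_new/CL_old = 0.7 + 1.034 + 0.684 + 0.34 = 2.758.
Dividing the baseline by the relative clearance: 53.5 / 2.758 = 19.4 ng/mL.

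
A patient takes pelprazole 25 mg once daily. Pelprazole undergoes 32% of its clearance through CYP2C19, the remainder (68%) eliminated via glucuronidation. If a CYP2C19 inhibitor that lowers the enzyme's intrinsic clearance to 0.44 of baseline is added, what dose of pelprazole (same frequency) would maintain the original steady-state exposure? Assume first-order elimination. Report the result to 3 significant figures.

The CYP2C19 pathway (32% of clearance) drops to 0.44× activity: 0.32 × 0.44 = 0.1408.
Non-CYP routes (68%) are unchanged.
CL_new/CL_old = 0.1408 + 0.68 = 0.8208.
To maintain the same steady-state level, dose must scale with clearance: new dose = 25 × 0.8208 = 20.5 mg.

20.5 mg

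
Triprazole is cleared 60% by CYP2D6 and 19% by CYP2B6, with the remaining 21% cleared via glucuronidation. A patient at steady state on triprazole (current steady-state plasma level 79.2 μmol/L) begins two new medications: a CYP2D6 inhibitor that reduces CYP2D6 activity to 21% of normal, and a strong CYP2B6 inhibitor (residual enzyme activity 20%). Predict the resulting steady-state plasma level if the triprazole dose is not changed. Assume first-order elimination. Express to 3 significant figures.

CYP2D6: 0.6 × 0.21 = 0.126
CYP2B6: 0.19 × 0.2 = 0.038
Other: 0.21 (unchanged)
CL_new/CL_old = 0.126 + 0.038 + 0.21 = 0.374.
Steady-state plasma level ∝ 1/CL: new value = 79.2 / 0.374 = 212 μmol/L.

212 μmol/L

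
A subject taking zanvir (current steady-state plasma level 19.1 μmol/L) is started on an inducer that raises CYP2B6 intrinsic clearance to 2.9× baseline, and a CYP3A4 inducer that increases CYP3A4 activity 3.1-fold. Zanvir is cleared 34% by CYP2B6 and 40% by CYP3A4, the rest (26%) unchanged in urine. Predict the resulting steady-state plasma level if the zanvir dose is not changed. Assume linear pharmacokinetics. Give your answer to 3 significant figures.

CYP2B6: 0.34 × 2.9 = 0.986
CYP3A4: 0.4 × 3.1 = 1.24
Other: 0.26 (unchanged)
New clearance relative to baseline: 0.986 + 1.24 + 0.26 = 2.486.
New steady-state plasma level = 19.1 / 2.486 = 7.68 μmol/L (concentration scales inversely with clearance).

7.68 μmol/L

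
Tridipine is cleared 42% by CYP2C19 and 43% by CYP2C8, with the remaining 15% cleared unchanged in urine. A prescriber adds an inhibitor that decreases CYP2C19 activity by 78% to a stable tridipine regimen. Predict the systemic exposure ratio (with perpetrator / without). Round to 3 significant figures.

1.49

The CYP2C19 pathway (42% of clearance) falls to 0.22× activity: 0.42 × 0.22 = 0.0924.
CYP2C8 (43%) and the residual 15% are unaffected.
New clearance relative to baseline: 0.0924 + 0.43 + 0.15 = 0.6724.
Systemic exposure ratio = CL_old/CL_new = 1 / 0.6724 = 1.49.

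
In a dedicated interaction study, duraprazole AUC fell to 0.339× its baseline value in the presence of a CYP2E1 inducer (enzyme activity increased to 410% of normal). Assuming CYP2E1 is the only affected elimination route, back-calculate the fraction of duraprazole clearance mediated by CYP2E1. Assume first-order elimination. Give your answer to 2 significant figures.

Let x = fm,CYP2E1. Because AUC ∝ 1/CL, relative clearance rose to 1/0.339 = 2.95.
Setting x·4.1 + (1 − x) = 2.95 and solving: x = (2.95 − 1)/(4.1 − 1) = 0.63.

0.63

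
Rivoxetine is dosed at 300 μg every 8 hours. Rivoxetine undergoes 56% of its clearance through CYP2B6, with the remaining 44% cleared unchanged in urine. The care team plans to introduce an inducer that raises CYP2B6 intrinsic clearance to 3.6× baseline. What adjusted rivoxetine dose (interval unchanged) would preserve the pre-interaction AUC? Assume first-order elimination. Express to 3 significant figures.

The CYP2B6 pathway (56% of clearance) is boosted to 3.6× activity: 0.56 × 3.6 = 2.016.
The remaining 44% of clearance is unaffected.
Relative clearance = 2.016 + 0.44 = 2.456.
Exposure is unchanged when dose changes in proportion to clearance. New dose = 300 μg × 2.456 = 737 μg.

737 μg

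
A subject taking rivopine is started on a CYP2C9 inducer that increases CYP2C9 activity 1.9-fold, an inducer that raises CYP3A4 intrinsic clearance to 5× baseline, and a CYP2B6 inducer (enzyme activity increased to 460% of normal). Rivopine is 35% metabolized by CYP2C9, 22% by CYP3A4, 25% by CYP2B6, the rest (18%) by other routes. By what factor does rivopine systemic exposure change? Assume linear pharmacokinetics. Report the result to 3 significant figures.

CYP2C9: 0.35 × 1.9 = 0.665
CYP3A4: 0.22 × 5 = 1.1
CYP2B6: 0.25 × 4.6 = 1.15
Other: 0.18 (unchanged)
Relative clearance = 0.665 + 1.1 + 1.15 + 0.18 = 3.095.
Net systemic exposure ratio = 1 / 3.095 = 0.323.

0.323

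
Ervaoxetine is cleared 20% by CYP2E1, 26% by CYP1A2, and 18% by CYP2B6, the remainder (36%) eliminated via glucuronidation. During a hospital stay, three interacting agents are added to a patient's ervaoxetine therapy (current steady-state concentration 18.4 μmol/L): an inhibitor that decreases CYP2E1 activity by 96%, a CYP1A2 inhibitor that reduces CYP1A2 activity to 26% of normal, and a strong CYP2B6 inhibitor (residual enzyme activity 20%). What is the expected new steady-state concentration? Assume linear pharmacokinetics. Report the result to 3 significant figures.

39.0 μmol/L

The CYP2E1 pathway (20% of clearance) falls to 0.04× activity: 0.2 × 0.04 = 0.008.
The CYP1A2 pathway (26% of clearance) is reduced to 0.26× activity: 0.26 × 0.26 = 0.0676.
The CYP2B6 pathway (18% of clearance) is reduced to 0.2× activity: 0.18 × 0.2 = 0.036.
Non-CYP routes (36%) are unchanged.
Relative clearance = 0.008 + 0.0676 + 0.036 + 0.36 = 0.4716.
Steady-state concentration ∝ 1/CL: new value = 18.4 / 0.4716 = 39.0 μmol/L.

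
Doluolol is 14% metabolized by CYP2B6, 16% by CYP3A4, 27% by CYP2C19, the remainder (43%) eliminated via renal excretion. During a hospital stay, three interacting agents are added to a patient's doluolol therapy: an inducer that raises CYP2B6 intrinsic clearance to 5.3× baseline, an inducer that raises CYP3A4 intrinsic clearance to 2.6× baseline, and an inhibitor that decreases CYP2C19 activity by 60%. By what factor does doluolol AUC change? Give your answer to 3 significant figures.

0.590

CYP2B6: 0.14 × 5.3 = 0.742
CYP3A4: 0.16 × 2.6 = 0.416
CYP2C19: 0.27 × 0.4 = 0.108
Other: 0.43 (unchanged)
Relative clearance = 0.742 + 0.416 + 0.108 + 0.43 = 1.696.
Because AUC varies inversely with clearance, the combined effect is 1 / 1.696 = 0.590.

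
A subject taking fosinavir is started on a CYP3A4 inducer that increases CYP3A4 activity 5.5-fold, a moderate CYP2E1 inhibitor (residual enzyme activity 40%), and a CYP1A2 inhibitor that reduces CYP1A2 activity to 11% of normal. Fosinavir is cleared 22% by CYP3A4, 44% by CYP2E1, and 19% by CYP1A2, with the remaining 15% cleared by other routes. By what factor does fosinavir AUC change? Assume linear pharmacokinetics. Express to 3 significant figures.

The CYP3A4 pathway (22% of clearance) rises to 5.5× activity: 0.22 × 5.5 = 1.21.
The CYP2E1 pathway (44% of clearance) falls to 0.4× activity: 0.44 × 0.4 = 0.176.
The CYP1A2 pathway (19% of clearance) drops to 0.11× activity: 0.19 × 0.11 = 0.0209.
The remaining 15% of clearance is unaffected.
New clearance relative to baseline: 1.21 + 0.176 + 0.0209 + 0.15 = 1.5569.
Net AUC ratio = 1 / 1.5569 = 0.642.

0.642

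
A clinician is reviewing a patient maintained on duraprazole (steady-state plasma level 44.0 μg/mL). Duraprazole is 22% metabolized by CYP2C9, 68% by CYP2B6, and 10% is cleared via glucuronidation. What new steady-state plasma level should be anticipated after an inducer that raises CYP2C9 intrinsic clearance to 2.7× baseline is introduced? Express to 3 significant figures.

CYP2C9: 0.22 × 2.7 = 0.594
CYP2B6: 0.68 (unchanged)
Other: 0.1 (unchanged)
Relative clearance = 0.594 + 0.68 + 0.1 = 1.374.
Steady-state plasma level ∝ 1/CL, so new value = 44.0 / 1.374 = 32.0 μg/mL.

32.0 μg/mL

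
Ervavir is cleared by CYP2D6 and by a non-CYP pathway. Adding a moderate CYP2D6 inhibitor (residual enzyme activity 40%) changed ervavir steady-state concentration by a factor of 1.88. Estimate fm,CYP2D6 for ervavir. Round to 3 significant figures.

CL'/CL = 1 / 1.88 = 0.5319
0.4·fm + (1 − fm) = 0.5319
fm = (0.5319 − 1) / (0.4 − 1) = 0.780

0.780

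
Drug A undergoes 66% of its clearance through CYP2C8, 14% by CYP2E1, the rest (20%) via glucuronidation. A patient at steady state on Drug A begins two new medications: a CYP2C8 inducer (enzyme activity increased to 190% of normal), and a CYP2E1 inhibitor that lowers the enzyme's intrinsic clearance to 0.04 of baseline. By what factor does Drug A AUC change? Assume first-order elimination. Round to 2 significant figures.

0.69

The CYP2C8 pathway (66% of clearance) is boosted to 1.9× activity: 0.66 × 1.9 = 1.254.
The CYP2E1 pathway (14% of clearance) is reduced to 0.04× activity: 0.14 × 0.04 = 0.0056.
Non-CYP routes (20%) are unchanged.
CL_new/CL_old = 1.254 + 0.0056 + 0.2 = 1.4596.
Net AUC ratio = 1 / 1.4596 = 0.69.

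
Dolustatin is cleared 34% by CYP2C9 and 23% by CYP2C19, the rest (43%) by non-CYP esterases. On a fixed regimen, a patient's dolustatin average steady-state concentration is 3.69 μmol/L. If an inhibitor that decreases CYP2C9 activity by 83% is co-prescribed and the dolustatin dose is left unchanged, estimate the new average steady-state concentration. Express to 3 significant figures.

The CYP2C9 pathway (34% of clearance) is reduced to 0.17× activity: 0.34 × 0.17 = 0.0578.
CYP2C19 (23%) and the residual 43% are unaffected.
New clearance relative to baseline: 0.0578 + 0.23 + 0.43 = 0.7178.
New average steady-state concentration = baseline ÷ relative clearance = 3.69 / 0.7178 = 5.14 μmol/L.

5.14 μmol/L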